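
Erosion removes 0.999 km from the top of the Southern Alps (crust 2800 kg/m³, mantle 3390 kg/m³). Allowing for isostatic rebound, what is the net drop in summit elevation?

Rebound u = e ρ_c/ρ_m = 0.999 km × 2800/3390 = 0.8251 km.
Net surface drop = e − u = 0.999 km − 0.8251 km = e (ρ_m − ρ_c)/ρ_m = 0.174 km.

0.174 km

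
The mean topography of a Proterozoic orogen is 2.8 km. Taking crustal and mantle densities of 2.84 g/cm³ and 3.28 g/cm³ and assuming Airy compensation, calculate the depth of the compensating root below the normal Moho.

For local isostatic compensation: the weight of the topography is balanced by the buoyancy of the root, ρ_c h = (ρ_m − ρ_c) r.
r = h · ρ_c / (ρ_m − ρ_c) = 2.8 km × 2.84 / (3.28 − 2.84) = 18.1 km.

18.1 km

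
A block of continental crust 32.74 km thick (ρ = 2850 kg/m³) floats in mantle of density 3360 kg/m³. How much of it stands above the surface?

4.97 km

Floating equilibrium: submerged depth d = t ρ_obj/ρ_fluid = 32.74 km × 2850/3360 = 27.77 km.
Freeboard = t − d = 32.74 km − 27.77 km = 4.97 km.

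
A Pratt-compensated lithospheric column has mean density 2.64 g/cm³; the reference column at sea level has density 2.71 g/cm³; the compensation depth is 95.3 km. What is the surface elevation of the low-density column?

ρ_ref D = ρ (D + h) → h = D (ρ_ref − ρ)/ρ.
h = 95.3 km × (2.71 − 2.64)/2.64 = 2.53 km.

2.53 km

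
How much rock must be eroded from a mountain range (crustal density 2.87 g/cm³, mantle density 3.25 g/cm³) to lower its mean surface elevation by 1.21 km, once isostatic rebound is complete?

Net drop Δ = e − u = e − e ρ_c/ρ_m = e (ρ_m − ρ_c)/ρ_m.
e = Δ ρ_m/(ρ_m − ρ_c) = 1.21 km × 3.25/0.38 = 10.3 km.

10.3 km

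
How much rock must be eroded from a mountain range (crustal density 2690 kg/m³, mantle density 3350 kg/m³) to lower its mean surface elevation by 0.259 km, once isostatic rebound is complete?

Net drop Δ = e − u = e − e ρ_c/ρ_m = e (ρ_m − ρ_c)/ρ_m.
e = Δ ρ_m/(ρ_m − ρ_c) = 0.259 km × 3350/660 = 1.31 km.

1.31 km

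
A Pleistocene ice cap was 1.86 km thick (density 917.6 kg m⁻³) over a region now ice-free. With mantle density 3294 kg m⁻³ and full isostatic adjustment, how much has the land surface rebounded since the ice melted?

0.518 km

Removing the load lets mantle flow back in; uplift u satisfies ρ_ice t = ρ_m u.
u = t ρ_ice/ρ_m = 1.86 km × 917.6/3294 = 0.518 km.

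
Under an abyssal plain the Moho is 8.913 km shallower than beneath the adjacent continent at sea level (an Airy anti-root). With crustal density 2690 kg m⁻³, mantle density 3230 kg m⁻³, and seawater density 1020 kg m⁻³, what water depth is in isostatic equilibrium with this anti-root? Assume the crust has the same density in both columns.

Replacing a thickness d of crust by seawater at the top must be balanced by replacing crust with mantle at the base: d (ρ_c − ρ_w) = a (ρ_m − ρ_c).
d = a (ρ_m − ρ_c)/(ρ_c − ρ_w) = 8.913 km × 540/1670 = 2.88 km.

2.88 km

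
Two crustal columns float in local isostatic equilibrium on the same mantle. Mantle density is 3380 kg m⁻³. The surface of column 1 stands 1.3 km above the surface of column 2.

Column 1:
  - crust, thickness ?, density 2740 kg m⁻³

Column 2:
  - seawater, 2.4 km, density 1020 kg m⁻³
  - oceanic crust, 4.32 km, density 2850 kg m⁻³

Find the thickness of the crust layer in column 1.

Take the compensation level at the base of the deeper column (depth z_c below the surface of column 1) and equate Σ ρ_i t_i down to z_c; mantle fills any gap and the z_c terms cancel.
Column 1: x×2740 + (z_c − 0 − x)×3380
Column 2: 1.3×0 + 2.4×1020 + 4.32×2850 + (z_c − 1.3 − 6.72)×3380
The z_c×3380 term appears on both sides and cancels. Collect the known terms of each column as K = Σ(ρt)_known − 3380 × (depth of known layers): K_1 = 0 − 3380×0 = 0; K_2 = 14760 − 3380×(1.3 + 6.72) = −12347.6.
Balance: K_1 − x×(3380 − 2740) = K_2, so x = (K_1 − K_2)/(3380 − 2740) = 12347.6/640 = 19.3 km.

19.3 km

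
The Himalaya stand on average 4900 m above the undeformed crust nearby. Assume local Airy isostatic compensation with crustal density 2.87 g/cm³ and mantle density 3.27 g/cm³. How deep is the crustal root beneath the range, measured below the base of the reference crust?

35200 m

In Airy isostatic equilibrium: the weight of the topography is balanced by the buoyancy of the root, ρ_c h = (ρ_m − ρ_c) r.
r = h · ρ_c / (ρ_m − ρ_c) = 4900 m × 2.87 / (3.27 − 2.87) = 35200 m.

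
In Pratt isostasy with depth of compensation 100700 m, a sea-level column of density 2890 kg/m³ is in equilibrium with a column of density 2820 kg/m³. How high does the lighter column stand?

ρ_ref D = ρ (D + h) → h = D (ρ_ref − ρ)/ρ.
h = 100700 m × (2890 − 2820)/2820 = 2500 m.

2500 m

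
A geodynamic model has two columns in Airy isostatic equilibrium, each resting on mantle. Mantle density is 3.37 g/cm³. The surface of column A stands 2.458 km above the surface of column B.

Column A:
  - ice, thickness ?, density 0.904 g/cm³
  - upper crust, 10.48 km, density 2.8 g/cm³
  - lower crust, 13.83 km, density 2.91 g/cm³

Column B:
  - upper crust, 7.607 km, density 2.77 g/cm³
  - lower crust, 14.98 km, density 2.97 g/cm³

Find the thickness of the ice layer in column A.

2.64 km

Take the compensation level at the base of the deeper column (depth z_c below the surface of column A) and equate Σ ρ_i t_i down to z_c; mantle fills any gap and the z_c terms cancel.
Column A: x×0.904 + 10.48×2.8 + 13.83×2.91 + (z_c − 24.31 − x)×3.37
Column B: 2.458×0 + 7.607×2.77 + 14.98×2.97 + (z_c − 2.458 − 22.587)×3.37
The z_c×3.37 term appears on both sides and cancels. Collect the known terms of each column as K = Σ(ρt)_known − 3.37 × (depth of known layers): K_A = 69.5893 − 3.37×24.31 = −12.3354; K_B = 65.56199 − 3.37×(2.458 + 22.587) = −18.83966.
Balance: K_A − x×(3.37 − 0.904) = K_B, so x = (K_A − K_B)/(3.37 − 0.904) = 6.50426/2.466 = 2.64 km.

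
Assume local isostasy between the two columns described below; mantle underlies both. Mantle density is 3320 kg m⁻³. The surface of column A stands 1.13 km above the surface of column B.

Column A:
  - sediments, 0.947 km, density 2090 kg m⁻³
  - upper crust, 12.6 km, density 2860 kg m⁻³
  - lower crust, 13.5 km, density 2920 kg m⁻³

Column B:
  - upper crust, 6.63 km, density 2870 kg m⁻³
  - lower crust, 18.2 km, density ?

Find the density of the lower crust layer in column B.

3010 kg m⁻³

Take the compensation level at the base of the deeper column (depth z_c below the surface of column A) and equate Σ ρ_i t_i down to z_c; mantle fills any gap and the z_c terms cancel.
Column A: 0.947×2090 + 12.6×2860 + 13.5×2920 + (z_c − 27.047)×3320
Column B: 1.13×0 + 6.63×2870 + 18.2×ρ + (z_c − 1.13 − 24.83)×3320
The z_c×3320 term appears on both sides and cancels. Collect the known terms of each column as K = Σ(ρt)_known − 3320 × (depth of known layers): K_A = 77435.23 − 3320×27.047 = −12360.81; K_B = 19028.1 − 3320×(1.13 + 24.83) = −67159.1.
Balance: K_A = K_B + 18.2×ρ, so ρ = (K_A − K_B)/18.2 = 54798.3/18.2 = 3010 kg m⁻³.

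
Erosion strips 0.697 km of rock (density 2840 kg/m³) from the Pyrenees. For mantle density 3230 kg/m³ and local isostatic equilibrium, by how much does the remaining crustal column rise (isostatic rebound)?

Unloading: uplift u = e ρ_c/ρ_m = 0.697 km × 2840/3230 = 0.613 km.

0.613 km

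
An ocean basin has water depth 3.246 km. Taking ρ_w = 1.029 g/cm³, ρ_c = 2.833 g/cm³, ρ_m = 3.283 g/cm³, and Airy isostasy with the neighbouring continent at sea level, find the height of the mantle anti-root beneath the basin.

For local isostatic compensation: replacing crust with seawater at the top is compensated by replacing crust with mantle at the base: d (ρ_c − ρ_w) = a (ρ_m − ρ_c).
a = d (ρ_c − ρ_w)/(ρ_m − ρ_c) = 3.246 km × 1.804/0.45 = 13 km.

13 km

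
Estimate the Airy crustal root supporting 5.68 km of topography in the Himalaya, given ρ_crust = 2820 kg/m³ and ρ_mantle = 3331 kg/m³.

In Airy isostatic equilibrium: the weight of the topography is balanced by the buoyancy of the root, ρ_c h = (ρ_m − ρ_c) r.
r = h · ρ_c / (ρ_m − ρ_c) = 5.68 km × 2820 / (3331 − 2820) = 31.3 km.

31.3 km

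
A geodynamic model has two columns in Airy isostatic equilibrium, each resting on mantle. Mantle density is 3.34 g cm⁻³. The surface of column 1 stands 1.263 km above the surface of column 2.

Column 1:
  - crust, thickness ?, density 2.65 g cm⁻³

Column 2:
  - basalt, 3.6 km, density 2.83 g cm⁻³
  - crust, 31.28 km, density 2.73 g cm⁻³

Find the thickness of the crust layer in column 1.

Take the compensation level at the base of the deeper column (depth z_c below the surface of column 1) and equate Σ ρ_i t_i down to z_c; mantle fills any gap and the z_c terms cancel.
Column 1: x×2.65 + (z_c − 0 − x)×3.34
Column 2: 1.263×0 + 3.6×2.83 + 31.28×2.73 + (z_c − 1.263 − 34.88)×3.34
The z_c×3.34 term appears on both sides and cancels. Collect the known terms of each column as K = Σ(ρt)_known − 3.34 × (depth of known layers): K_1 = 0 − 3.34×0 = 0; K_2 = 95.5824 − 3.34×(1.263 + 34.88) = −25.13522.
Balance: K_1 − x×(3.34 − 2.65) = K_2, so x = (K_1 − K_2)/(3.34 − 2.65) = 25.1352/0.69 = 36.4 km.

36.4 km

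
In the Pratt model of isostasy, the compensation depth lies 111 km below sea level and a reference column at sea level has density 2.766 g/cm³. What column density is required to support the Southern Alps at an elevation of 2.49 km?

Pratt balance: ρ_ref D = ρ (D + h).
ρ = ρ_ref D/(D + h) = 2.766 × 111 km/(111 km + 2.49 km) = 2.71 g/cm³.

2.71 g/cm³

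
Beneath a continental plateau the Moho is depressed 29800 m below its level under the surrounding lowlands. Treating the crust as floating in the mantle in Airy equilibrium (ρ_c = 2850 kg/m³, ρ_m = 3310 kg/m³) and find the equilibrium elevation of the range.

4810 m

Equating mass per unit area of the two columns: ρ_c h = (ρ_m − ρ_c) r.
h = r (ρ_m − ρ_c) / ρ_c = 29800 m × (3310 − 2850) / 2850 = 4810 m.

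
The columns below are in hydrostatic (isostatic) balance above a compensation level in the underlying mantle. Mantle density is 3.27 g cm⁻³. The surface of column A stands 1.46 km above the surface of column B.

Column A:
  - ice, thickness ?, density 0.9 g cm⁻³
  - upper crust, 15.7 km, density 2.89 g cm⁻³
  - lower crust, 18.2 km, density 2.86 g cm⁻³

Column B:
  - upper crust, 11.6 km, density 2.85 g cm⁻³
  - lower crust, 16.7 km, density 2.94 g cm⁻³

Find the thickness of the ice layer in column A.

Take the compensation level at the base of the deeper column (depth z_c below the surface of column A) and equate Σ ρ_i t_i down to z_c; mantle fills any gap and the z_c terms cancel.
Column A: x×0.9 + 15.7×2.89 + 18.2×2.86 + (z_c − 33.9 − x)×3.27
Column B: 1.46×0 + 11.6×2.85 + 16.7×2.94 + (z_c − 1.46 − 28.3)×3.27
The z_c×3.27 term appears on both sides and cancels. Collect the known terms of each column as K = Σ(ρt)_known − 3.27 × (depth of known layers): K_A = 97.425 − 3.27×33.9 = −13.428; K_B = 82.158 − 3.27×(1.46 + 28.3) = −15.1572.
Balance: K_A − x×(3.27 − 0.9) = K_B, so x = (K_A − K_B)/(3.27 − 0.9) = 1.7292/2.37 = 0.73 km.

0.73 km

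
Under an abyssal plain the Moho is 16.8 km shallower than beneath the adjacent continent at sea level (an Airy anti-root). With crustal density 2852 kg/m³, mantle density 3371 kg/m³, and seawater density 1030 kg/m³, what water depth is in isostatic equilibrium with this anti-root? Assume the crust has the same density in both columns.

Replacing a thickness d of crust by seawater at the top must be balanced by replacing crust with mantle at the base: d (ρ_c − ρ_w) = a (ρ_m − ρ_c).
d = a (ρ_m − ρ_c)/(ρ_c − ρ_w) = 16.8 km × 519/1822 = 4.79 km.

4.79 km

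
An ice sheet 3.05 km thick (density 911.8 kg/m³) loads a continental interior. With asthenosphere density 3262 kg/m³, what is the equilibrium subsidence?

In Airy isostatic equilibrium: the ice load ρ_ice t is balanced by mantle displaced below, ρ_m s.
s = t ρ_ice / ρ_m = 3.05 km × 911.8/3262 = 0.853 km.

0.853 km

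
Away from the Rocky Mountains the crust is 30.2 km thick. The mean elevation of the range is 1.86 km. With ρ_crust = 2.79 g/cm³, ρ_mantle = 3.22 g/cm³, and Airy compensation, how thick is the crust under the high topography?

44.1 km

Root depth r = h ρ_c / (ρ_m − ρ_c) = 1.86 km × 2.79 / 0.43 = 12.07 km.
Total thickness = T + h + r = 30.2 km + 1.86 km + 12.07 km = 44.1 km.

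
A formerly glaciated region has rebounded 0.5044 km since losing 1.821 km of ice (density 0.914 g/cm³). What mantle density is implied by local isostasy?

3.3 g/cm³

ρ_m = ρ_ice t / u = 0.914 × 1.821 km/0.5044 km = 3.3 g/cm³.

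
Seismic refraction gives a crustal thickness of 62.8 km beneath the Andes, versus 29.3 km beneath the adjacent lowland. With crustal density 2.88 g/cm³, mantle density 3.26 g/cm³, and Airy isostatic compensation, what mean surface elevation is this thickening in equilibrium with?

3.9 km

Excess crust Δ = 62.8 km − 29.3 km = 33.5 km, split between elevation h and root r with h + r = Δ.
Airy balance ρ_c h = (ρ_m − ρ_c) r gives r = h ρ_c/(ρ_m − ρ_c), so h (1 + ρ_c/(ρ_m − ρ_c)) = Δ, i.e. h = Δ (ρ_m − ρ_c)/ρ_m.
h = 33.5 km × 0.38/3.26 = 3.9 km.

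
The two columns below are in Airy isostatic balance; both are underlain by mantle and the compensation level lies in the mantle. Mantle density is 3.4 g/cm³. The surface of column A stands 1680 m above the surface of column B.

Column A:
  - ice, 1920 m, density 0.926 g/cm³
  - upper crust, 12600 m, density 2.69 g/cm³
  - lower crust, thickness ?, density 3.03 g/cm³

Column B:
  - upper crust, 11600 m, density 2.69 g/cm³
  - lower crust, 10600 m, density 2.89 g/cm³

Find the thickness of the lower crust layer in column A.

15300 m

Take the compensation level at the base of the deeper column (depth z_c below the surface of column A) and equate Σ ρ_i t_i down to z_c; mantle fills any gap and the z_c terms cancel.
Column A: 1920×0.926 + 12600×2.69 + x×3.03 + (z_c − 14520 − x)×3.4
Column B: 1680×0 + 11600×2.69 + 10600×2.89 + (z_c − 1680 − 22200)×3.4
The z_c×3.4 term appears on both sides and cancels. Collect the known terms of each column as K = Σ(ρt)_known − 3.4 × (depth of known layers): K_A = 35671.92 − 3.4×14520 = −13696.08; K_B = 61838 − 3.4×(1680 + 22200) = −19354.
Balance: K_A − x×(3.4 − 3.03) = K_B, so x = (K_A − K_B)/(3.4 − 3.03) = 5657.92/0.37 = 15300 m.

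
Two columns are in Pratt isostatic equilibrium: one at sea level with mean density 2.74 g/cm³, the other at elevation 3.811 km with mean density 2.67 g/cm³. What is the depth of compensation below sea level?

ρ_ref D = ρ (D + h) → D (ρ_ref − ρ) = ρ h.
D = ρ h/(ρ_ref − ρ) = 2.67 × 3.811 km/(2.74 − 2.67) = 145 km.

145 km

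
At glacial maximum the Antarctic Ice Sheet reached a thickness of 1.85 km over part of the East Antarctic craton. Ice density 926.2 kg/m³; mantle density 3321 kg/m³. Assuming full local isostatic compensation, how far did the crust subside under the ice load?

0.516 km

In Airy isostatic equilibrium: the ice load ρ_ice t is balanced by mantle displaced below, ρ_m s.
s = t ρ_ice / ρ_m = 1.85 km × 926.2/3321 = 0.516 km.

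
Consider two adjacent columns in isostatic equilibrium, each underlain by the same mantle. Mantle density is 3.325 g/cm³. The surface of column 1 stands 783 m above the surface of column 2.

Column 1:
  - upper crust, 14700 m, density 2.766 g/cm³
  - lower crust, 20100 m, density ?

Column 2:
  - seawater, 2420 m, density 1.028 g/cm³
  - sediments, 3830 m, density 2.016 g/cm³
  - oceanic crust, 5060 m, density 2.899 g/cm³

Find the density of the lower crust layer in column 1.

Take the compensation level at the base of the deeper column (depth z_c below the surface of column 1) and equate Σ ρ_i t_i down to z_c; mantle fills any gap and the z_c terms cancel.
Column 1: 14700×2.766 + 20100×ρ + (z_c − 34800)×3.325
Column 2: 783×0 + 2420×1.028 + 3830×2.016 + 5060×2.899 + (z_c − 783 − 11310)×3.325
The z_c×3.325 term appears on both sides and cancels. Collect the known terms of each column as K = Σ(ρt)_known − 3.325 × (depth of known layers): K_1 = 40660.2 − 3.325×34800 = −75049.8; K_2 = 24877.98 − 3.325×(783 + 11310) = −15331.245.
Balance: K_1 + 20100×ρ = K_2, so ρ = (K_2 − K_1)/20100 = 59718.6/20100 = 2.97 g/cm³.

2.97 g/cm³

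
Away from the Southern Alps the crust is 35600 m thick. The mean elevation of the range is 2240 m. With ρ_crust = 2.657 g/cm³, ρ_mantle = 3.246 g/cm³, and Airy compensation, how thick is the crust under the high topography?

47900 m

Root depth r = h ρ_c / (ρ_m − ρ_c) = 2240 m × 2.657 / 0.589 = 10100 m.
Total thickness = T + h + r = 35600 m + 2240 m + 10100 m = 47900 m.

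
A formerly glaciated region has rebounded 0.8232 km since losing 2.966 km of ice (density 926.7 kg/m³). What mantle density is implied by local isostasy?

ρ_m = ρ_ice t / u = 926.7 × 2.966 km/0.8232 km = 3340 kg/m³.

3340 kg/m³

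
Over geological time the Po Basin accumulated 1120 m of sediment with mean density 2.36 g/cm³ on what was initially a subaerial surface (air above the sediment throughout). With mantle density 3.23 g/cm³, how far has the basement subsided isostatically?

818 m

Subaerial load: s = t ρ_sed / ρ_m = 1120 m × 2.36/3.23 = 818 m.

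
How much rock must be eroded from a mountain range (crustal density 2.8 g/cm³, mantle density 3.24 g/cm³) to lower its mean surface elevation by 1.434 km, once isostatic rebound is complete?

10.6 km

Net drop Δ = e − u = e − e ρ_c/ρ_m = e (ρ_m − ρ_c)/ρ_m.
e = Δ ρ_m/(ρ_m − ρ_c) = 1.434 km × 3.24/0.44 = 10.6 km.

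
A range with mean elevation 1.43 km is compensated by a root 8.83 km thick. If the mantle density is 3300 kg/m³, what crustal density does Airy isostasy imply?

2840 kg/m³

ρ_c h = (ρ_m − ρ_c) r → ρ_c (h + r) = ρ_m r → ρ_c = ρ_m r / (h + r).
ρ_c = 3300 × 8.83 km / (1.43 km + 8.83 km) = 2840 kg/m³.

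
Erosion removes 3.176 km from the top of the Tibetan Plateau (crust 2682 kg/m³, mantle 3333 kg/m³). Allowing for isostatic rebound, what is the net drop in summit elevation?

Rebound u = e ρ_c/ρ_m = 3.176 km × 2682/3333 = 2.556 km.
Net surface drop = e − u = 3.176 km − 2.556 km = e (ρ_m − ρ_c)/ρ_m = 0.62 km.

0.62 km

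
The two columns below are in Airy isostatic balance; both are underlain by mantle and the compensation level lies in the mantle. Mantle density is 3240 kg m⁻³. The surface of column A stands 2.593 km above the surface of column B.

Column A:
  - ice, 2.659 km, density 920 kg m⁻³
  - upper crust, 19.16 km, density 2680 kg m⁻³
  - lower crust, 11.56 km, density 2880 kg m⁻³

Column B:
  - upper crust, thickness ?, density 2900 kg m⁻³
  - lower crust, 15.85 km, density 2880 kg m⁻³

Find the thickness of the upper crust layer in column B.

20.4 km

Take the compensation level at the base of the deeper column (depth z_c below the surface of column A) and equate Σ ρ_i t_i down to z_c; mantle fills any gap and the z_c terms cancel.
Column A: 2.659×920 + 19.16×2680 + 11.56×2880 + (z_c − 33.379)×3240
Column B: 2.593×0 + x×2900 + 15.85×2880 + (z_c − 2.593 − 15.85 − x)×3240
The z_c×3240 term appears on both sides and cancels. Collect the known terms of each column as K = Σ(ρt)_known − 3240 × (depth of known layers): K_A = 87087.88 − 3240×33.379 = −21060.08; K_B = 45648 − 3240×(2.593 + 15.85) = −14107.32.
Balance: K_A = K_B − x×(3240 − 2900), so x = (K_B − K_A)/(3240 − 2900) = 6952.76/340 = 20.4 km.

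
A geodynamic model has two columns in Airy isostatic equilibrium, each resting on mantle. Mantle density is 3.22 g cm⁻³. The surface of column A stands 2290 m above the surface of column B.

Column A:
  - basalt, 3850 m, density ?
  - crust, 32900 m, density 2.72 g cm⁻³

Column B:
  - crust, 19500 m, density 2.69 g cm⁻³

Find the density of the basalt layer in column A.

2.89 g cm⁻³

Take the compensation level at the base of the deeper column (depth z_c below the surface of column A) and equate Σ ρ_i t_i down to z_c; mantle fills any gap and the z_c terms cancel.
Column A: 3850×ρ + 32900×2.72 + (z_c − 36750)×3.22
Column B: 2290×0 + 19500×2.69 + (z_c − 2290 − 19500)×3.22
The z_c×3.22 term appears on both sides and cancels. Collect the known terms of each column as K = Σ(ρt)_known − 3.22 × (depth of known layers): K_A = 89488 − 3.22×36750 = −28847; K_B = 52455 − 3.22×(2290 + 19500) = −17708.8.
Balance: K_A + 3850×ρ = K_B, so ρ = (K_B − K_A)/3850 = 11138.2/3850 = 2.89 g cm⁻³.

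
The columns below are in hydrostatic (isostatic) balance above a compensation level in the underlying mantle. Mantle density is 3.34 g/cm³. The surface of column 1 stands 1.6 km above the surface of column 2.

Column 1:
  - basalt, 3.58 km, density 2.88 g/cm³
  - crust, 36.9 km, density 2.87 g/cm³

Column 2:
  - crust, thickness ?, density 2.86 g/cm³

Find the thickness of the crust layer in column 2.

Take the compensation level at the base of the deeper column (depth z_c below the surface of column 1) and equate Σ ρ_i t_i down to z_c; mantle fills any gap and the z_c terms cancel.
Column 1: 3.58×2.88 + 36.9×2.87 + (z_c − 40.48)×3.34
Column 2: 1.6×0 + x×2.86 + (z_c − 1.6 − 0 − x)×3.34
The z_c×3.34 term appears on both sides and cancels. Collect the known terms of each column as K = Σ(ρt)_known − 3.34 × (depth of known layers): K_1 = 116.2134 − 3.34×40.48 = −18.9898; K_2 = 0 − 3.34×(1.6 + 0) = −5.344.
Balance: K_1 = K_2 − x×(3.34 − 2.86), so x = (K_2 − K_1)/(3.34 − 2.86) = 13.6458/0.48 = 28.4 km.

28.4 km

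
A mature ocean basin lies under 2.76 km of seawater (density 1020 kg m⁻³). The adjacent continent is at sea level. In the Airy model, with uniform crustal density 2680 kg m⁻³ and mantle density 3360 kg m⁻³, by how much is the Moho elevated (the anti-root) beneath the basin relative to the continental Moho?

6.74 km

Equating mass per unit area of the two columns: replacing crust with seawater at the top is compensated by replacing crust with mantle at the base: d (ρ_c − ρ_w) = a (ρ_m − ρ_c).
a = d (ρ_c − ρ_w)/(ρ_m − ρ_c) = 2.76 km × 1660/680 = 6.74 km.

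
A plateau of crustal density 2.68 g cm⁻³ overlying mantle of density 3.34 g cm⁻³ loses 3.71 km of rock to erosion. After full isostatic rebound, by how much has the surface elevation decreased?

0.733 km

Rebound u = e ρ_c/ρ_m = 3.71 km × 2.68/3.34 = 2.977 km.
Net surface drop = e − u = 3.71 km − 2.977 km = e (ρ_m − ρ_c)/ρ_m = 0.733 km.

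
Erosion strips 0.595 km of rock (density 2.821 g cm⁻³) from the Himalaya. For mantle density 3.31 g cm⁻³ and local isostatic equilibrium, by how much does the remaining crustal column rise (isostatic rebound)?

0.507 km

Unloading: uplift u = e ρ_c/ρ_m = 0.595 km × 2.821/3.31 = 0.507 km.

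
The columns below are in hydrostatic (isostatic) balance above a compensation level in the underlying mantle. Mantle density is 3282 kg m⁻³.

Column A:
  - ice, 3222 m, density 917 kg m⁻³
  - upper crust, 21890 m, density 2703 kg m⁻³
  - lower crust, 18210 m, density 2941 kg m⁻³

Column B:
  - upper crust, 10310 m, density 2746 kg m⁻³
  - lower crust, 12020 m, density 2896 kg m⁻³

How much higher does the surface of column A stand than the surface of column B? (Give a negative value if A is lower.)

For any compensation level in the mantle, the mantle terms cancel and isostasy reduces to e = (Σt_A − Σt_B) − (Σ(ρt)_A − Σ(ρt)_B) / ρ_m.
Σt_A = 43322 m; Σt_B = 22330 m; Σ(ρt)_A = 115678854; Σ(ρt)_B = 63121180 (in m·kg m⁻³).
e = (43322 − 22330) − (115678854 − 63121180) / 3282 = 4980 m.

4980 m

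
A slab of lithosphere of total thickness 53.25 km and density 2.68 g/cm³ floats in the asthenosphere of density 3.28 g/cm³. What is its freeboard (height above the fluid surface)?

Floating equilibrium: submerged depth d = t ρ_obj/ρ_fluid = 53.25 km × 2.68/3.28 = 43.51 km.
Freeboard = t − d = 53.25 km − 43.51 km = 9.74 km.

9.74 km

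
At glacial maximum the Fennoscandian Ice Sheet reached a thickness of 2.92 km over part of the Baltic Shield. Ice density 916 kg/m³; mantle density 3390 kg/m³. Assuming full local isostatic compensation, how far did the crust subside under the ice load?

Equating mass per unit area of the two columns: the ice load ρ_ice t is balanced by mantle displaced below, ρ_m s.
s = t ρ_ice / ρ_m = 2.92 km × 916/3390 = 0.789 km.

0.789 km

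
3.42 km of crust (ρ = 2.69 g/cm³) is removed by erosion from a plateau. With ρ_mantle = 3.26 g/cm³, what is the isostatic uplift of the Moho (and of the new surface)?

2.82 km

Unloading: uplift u = e ρ_c/ρ_m = 3.42 km × 2.69/3.26 = 2.82 km.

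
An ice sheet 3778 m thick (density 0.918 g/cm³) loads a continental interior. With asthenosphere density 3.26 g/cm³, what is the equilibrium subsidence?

1060 m

In Airy isostatic equilibrium: the ice load ρ_ice t is balanced by mantle displaced below, ρ_m s.
s = t ρ_ice / ρ_m = 3778 m × 0.918/3.26 = 1060 m.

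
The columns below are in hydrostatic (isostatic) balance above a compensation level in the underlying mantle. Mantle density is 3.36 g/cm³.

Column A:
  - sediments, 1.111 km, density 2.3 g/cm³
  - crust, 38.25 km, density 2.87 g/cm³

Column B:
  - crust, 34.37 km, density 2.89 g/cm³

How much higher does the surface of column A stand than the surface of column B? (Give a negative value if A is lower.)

For any compensation level in the mantle, the mantle terms cancel and isostasy reduces to e = (Σt_A − Σt_B) − (Σ(ρt)_A − Σ(ρt)_B) / ρ_m.
Σt_A = 39.361 km; Σt_B = 34.37 km; Σ(ρt)_A = 112.3328; Σ(ρt)_B = 99.3293 (in km·g/cm³).
e = (39.361 − 34.37) − (112.3328 − 99.3293) / 3.36 = 1.12 km.

1.12 km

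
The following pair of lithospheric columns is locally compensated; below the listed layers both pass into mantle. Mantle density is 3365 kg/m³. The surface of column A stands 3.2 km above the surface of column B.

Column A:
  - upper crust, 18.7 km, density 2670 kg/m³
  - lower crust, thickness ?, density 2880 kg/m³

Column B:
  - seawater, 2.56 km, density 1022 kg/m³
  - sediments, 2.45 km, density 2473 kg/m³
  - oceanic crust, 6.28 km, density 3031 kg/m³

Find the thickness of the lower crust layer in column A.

16.6 km

Take the compensation level at the base of the deeper column (depth z_c below the surface of column A) and equate Σ ρ_i t_i down to z_c; mantle fills any gap and the z_c terms cancel.
Column A: 18.7×2670 + x×2880 + (z_c − 18.7 − x)×3365
Column B: 3.2×0 + 2.56×1022 + 2.45×2473 + 6.28×3031 + (z_c − 3.2 − 11.29)×3365
The z_c×3365 term appears on both sides and cancels. Collect the known terms of each column as K = Σ(ρt)_known − 3365 × (depth of known layers): K_A = 49929 − 3365×18.7 = −12996.5; K_B = 27709.85 − 3365×(3.2 + 11.29) = −21049.
Balance: K_A − x×(3365 − 2880) = K_B, so x = (K_A − K_B)/(3365 − 2880) = 8052.5/485 = 16.6 km.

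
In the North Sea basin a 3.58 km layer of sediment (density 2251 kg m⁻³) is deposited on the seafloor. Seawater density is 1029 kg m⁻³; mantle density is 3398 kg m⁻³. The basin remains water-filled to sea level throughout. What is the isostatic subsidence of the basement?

1.85 km

Submarine loading: the sediment displaces seawater, and the subsidence is in turn flooded, so s (ρ_m − ρ_w) = t (ρ_sed − ρ_w).
s = 3.58 km × (2251 − 1029) / (3398 − 1029) = 1.85 km.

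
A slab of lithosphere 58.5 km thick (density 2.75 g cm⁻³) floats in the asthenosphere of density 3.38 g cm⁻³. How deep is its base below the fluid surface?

Draft d = t ρ_obj/ρ_fluid = 58.5 km × 2.75/3.38 = 47.6 km.

47.6 km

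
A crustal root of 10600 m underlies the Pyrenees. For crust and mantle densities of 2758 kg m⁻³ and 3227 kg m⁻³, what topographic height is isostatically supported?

Isostatic balance requires: ρ_c h = (ρ_m − ρ_c) r.
h = r (ρ_m − ρ_c) / ρ_c = 10600 m × (3227 − 2758) / 2758 = 1800 m.

1800 m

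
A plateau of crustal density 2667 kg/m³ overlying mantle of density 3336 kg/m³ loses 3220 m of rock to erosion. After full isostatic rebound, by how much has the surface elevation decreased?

646 m

Rebound u = e ρ_c/ρ_m = 3220 m × 2667/3336 = 2574 m.
Net surface drop = e − u = 3220 m − 2574 m = e (ρ_m − ρ_c)/ρ_m = 646 m.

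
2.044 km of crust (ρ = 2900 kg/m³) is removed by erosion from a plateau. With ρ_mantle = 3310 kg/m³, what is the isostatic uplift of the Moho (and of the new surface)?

1.79 km

Unloading: uplift u = e ρ_c/ρ_m = 2.044 km × 2900/3310 = 1.79 km.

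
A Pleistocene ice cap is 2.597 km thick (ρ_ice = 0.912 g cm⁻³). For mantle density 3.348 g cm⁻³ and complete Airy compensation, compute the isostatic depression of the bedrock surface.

By Archimedes' principle applied to the lithosphere: the ice load ρ_ice t is balanced by mantle displaced below, ρ_m s.
s = t ρ_ice / ρ_m = 2.597 km × 0.912/3.348 = 0.707 km.

0.707 km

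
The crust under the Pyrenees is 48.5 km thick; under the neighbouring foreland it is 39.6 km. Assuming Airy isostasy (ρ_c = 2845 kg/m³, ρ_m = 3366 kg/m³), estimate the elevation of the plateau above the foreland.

Excess crust Δ = 48.5 km − 39.6 km = 8.9 km, split between elevation h and root r with h + r = Δ.
Airy balance ρ_c h = (ρ_m − ρ_c) r gives r = h ρ_c/(ρ_m − ρ_c), so h (1 + ρ_c/(ρ_m − ρ_c)) = Δ, i.e. h = Δ (ρ_m − ρ_c)/ρ_m.
h = 8.9 km × 521/3366 = 1.38 km.

1.38 km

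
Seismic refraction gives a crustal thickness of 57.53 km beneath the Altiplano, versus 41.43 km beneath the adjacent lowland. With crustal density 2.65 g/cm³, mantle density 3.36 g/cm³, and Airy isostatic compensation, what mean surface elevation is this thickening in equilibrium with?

Excess crust Δ = 57.53 km − 41.43 km = 16.1 km, split between elevation h and root r with h + r = Δ.
Airy balance ρ_c h = (ρ_m − ρ_c) r gives r = h ρ_c/(ρ_m − ρ_c), so h (1 + ρ_c/(ρ_m − ρ_c)) = Δ, i.e. h = Δ (ρ_m − ρ_c)/ρ_m.
h = 16.1 km × 0.71/3.36 = 3.4 km.

3.4 km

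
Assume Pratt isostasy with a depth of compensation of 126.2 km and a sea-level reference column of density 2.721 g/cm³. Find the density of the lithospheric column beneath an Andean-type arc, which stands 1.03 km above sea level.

Pratt balance: ρ_ref D = ρ (D + h).
ρ = ρ_ref D/(D + h) = 2.721 × 126.2 km/(126.2 km + 1.03 km) = 2.7 g/cm³.

2.7 g/cm³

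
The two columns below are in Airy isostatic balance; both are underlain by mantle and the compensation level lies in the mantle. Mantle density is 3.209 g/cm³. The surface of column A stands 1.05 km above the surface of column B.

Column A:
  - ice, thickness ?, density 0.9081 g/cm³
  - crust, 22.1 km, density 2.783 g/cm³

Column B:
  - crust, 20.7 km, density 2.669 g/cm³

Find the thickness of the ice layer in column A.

Take the compensation level at the base of the deeper column (depth z_c below the surface of column A) and equate Σ ρ_i t_i down to z_c; mantle fills any gap and the z_c terms cancel.
Column A: x×0.9081 + 22.1×2.783 + (z_c − 22.1 − x)×3.209
Column B: 1.05×0 + 20.7×2.669 + (z_c − 1.05 − 20.7)×3.209
The z_c×3.209 term appears on both sides and cancels. Collect the known terms of each column as K = Σ(ρt)_known − 3.209 × (depth of known layers): K_A = 61.5043 − 3.209×22.1 = −9.4146; K_B = 55.2483 − 3.209×(1.05 + 20.7) = −14.54745.
Balance: K_A − x×(3.209 − 0.9081) = K_B, so x = (K_A − K_B)/(3.209 − 0.9081) = 5.13285/2.3009 = 2.23 km.

2.23 km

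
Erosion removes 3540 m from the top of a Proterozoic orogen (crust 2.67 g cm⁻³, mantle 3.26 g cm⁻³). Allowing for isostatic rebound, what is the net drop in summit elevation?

Rebound u = e ρ_c/ρ_m = 3540 m × 2.67/3.26 = 2899 m.
Net surface drop = e − u = 3540 m − 2899 m = e (ρ_m − ρ_c)/ρ_m = 641 m.

641 m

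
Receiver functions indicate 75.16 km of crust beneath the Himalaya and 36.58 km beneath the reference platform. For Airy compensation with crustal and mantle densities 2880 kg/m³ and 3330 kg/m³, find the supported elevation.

5.21 km

Excess crust Δ = 75.16 km − 36.58 km = 38.58 km, split between elevation h and root r with h + r = Δ.
Airy balance ρ_c h = (ρ_m − ρ_c) r gives r = h ρ_c/(ρ_m − ρ_c), so h (1 + ρ_c/(ρ_m − ρ_c)) = Δ, i.e. h = Δ (ρ_m − ρ_c)/ρ_m.
h = 38.58 km × 450/3330 = 5.21 km.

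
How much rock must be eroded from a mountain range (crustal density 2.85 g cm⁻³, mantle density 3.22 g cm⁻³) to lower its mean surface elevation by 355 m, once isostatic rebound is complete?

Net drop Δ = e − u = e − e ρ_c/ρ_m = e (ρ_m − ρ_c)/ρ_m.
e = Δ ρ_m/(ρ_m − ρ_c) = 355 m × 3.22/0.37 = 3090 m.

3090 m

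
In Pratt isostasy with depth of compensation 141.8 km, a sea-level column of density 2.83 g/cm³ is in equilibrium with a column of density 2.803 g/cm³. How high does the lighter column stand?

ρ_ref D = ρ (D + h) → h = D (ρ_ref − ρ)/ρ.
h = 141.8 km × (2.83 − 2.803)/2.803 = 1.37 km.

1.37 km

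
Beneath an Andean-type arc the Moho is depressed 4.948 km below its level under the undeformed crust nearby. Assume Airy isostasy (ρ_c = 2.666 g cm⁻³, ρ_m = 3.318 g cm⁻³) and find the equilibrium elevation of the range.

1.21 km

In Airy isostatic equilibrium: ρ_c h = (ρ_m − ρ_c) r.
h = r (ρ_m − ρ_c) / ρ_c = 4.948 km × (3.318 − 2.666) / 2.666 = 1.21 km.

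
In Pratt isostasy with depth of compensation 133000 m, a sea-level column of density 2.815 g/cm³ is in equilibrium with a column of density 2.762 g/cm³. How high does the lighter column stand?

ρ_ref D = ρ (D + h) → h = D (ρ_ref − ρ)/ρ.
h = 133000 m × (2.815 − 2.762)/2.762 = 2550 m.

2550 m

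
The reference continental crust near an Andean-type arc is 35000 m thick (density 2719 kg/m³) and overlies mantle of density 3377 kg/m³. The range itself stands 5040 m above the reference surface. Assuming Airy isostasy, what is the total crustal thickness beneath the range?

60900 m

Root depth r = h ρ_c / (ρ_m − ρ_c) = 5040 m × 2719 / 658 = 20830 m.
Total thickness = T + h + r = 35000 m + 5040 m + 20830 m = 60900 m.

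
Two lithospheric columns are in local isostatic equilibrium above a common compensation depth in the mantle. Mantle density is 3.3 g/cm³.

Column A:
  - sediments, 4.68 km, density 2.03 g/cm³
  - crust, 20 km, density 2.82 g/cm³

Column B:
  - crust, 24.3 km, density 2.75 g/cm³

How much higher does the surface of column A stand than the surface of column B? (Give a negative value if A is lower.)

0.66 km

For any compensation level in the mantle, the mantle terms cancel and isostasy reduces to e = (Σt_A − Σt_B) − (Σ(ρt)_A − Σ(ρt)_B) / ρ_m.
Σt_A = 24.68 km; Σt_B = 24.3 km; Σ(ρt)_A = 65.9004; Σ(ρt)_B = 66.825 (in km·g/cm³).
e = (24.68 − 24.3) − (65.9004 − 66.825) / 3.3 = 0.66 km.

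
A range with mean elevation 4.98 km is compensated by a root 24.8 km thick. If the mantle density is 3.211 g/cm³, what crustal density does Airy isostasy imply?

ρ_c h = (ρ_m − ρ_c) r → ρ_c (h + r) = ρ_m r → ρ_c = ρ_m r / (h + r).
ρ_c = 3.211 × 24.8 km / (4.98 km + 24.8 km) = 2.67 g/cm³.

2.67 g/cm³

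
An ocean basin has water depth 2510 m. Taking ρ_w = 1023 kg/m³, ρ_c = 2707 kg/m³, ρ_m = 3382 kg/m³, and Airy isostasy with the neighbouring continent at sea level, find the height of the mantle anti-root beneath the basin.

6260 m

In Airy isostatic equilibrium: replacing crust with seawater at the top is compensated by replacing crust with mantle at the base: d (ρ_c − ρ_w) = a (ρ_m − ρ_c).
a = d (ρ_c − ρ_w)/(ρ_m − ρ_c) = 2510 m × 1684/675 = 6260 m.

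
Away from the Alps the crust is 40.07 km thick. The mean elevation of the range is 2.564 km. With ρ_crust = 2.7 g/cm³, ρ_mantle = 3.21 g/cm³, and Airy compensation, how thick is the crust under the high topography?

Root depth r = h ρ_c / (ρ_m − ρ_c) = 2.564 km × 2.7 / 0.51 = 13.57 km.
Total thickness = T + h + r = 40.07 km + 2.564 km + 13.57 km = 56.2 km.

56.2 km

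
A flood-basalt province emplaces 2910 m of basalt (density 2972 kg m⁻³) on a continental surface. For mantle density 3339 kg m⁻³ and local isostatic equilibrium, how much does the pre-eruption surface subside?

2590 m

Subaerial loading: s = t ρ_load / ρ_m.
s = 2910 m × 2972/3339 = 2590 m.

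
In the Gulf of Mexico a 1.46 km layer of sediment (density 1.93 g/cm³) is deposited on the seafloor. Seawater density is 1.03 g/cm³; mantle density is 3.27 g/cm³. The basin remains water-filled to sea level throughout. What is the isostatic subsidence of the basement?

0.587 km

Submarine loading: the sediment displaces seawater, and the subsidence is in turn flooded, so s (ρ_m − ρ_w) = t (ρ_sed − ρ_w).
s = 1.46 km × (1.93 − 1.03) / (3.27 − 1.03) = 0.587 km.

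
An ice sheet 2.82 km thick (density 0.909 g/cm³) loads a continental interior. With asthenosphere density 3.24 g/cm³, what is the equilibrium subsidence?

By Archimedes' principle applied to the lithosphere: the ice load ρ_ice t is balanced by mantle displaced below, ρ_m s.
s = t ρ_ice / ρ_m = 2.82 km × 0.909/3.24 = 0.791 km.

0.791 km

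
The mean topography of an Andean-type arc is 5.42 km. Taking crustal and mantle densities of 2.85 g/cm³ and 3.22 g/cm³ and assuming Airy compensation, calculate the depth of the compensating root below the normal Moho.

In Airy isostatic equilibrium: the weight of the topography is balanced by the buoyancy of the root, ρ_c h = (ρ_m − ρ_c) r.
r = h · ρ_c / (ρ_m − ρ_c) = 5.42 km × 2.85 / (3.22 − 2.85) = 41.7 km.

41.7 km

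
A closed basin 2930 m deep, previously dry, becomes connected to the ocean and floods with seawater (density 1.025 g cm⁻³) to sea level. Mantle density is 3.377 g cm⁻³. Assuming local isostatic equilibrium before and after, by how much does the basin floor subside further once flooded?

After flooding the water column is d + s deep. Its weight must equal the weight of mantle displaced by the extra subsidence s: (d + s) ρ_w = s ρ_m.
s = d ρ_w / (ρ_m − ρ_w) = 2930 m × 1.025/(3.377 − 1.025) = 1280 m.

1280 m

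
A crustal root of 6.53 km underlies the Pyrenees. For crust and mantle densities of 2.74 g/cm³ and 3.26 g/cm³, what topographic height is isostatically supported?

Isostatic balance requires: ρ_c h = (ρ_m − ρ_c) r.
h = r (ρ_m − ρ_c) / ρ_c = 6.53 km × (3.26 − 2.74) / 2.74 = 1.24 km.

1.24 km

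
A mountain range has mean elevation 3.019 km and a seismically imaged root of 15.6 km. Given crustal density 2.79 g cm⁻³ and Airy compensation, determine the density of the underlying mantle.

Airy balance: ρ_c h = (ρ_m − ρ_c) r → ρ_m = ρ_c (1 + h/r).
ρ_m = 2.79 × (1 + 3.019 km/15.6 km) = 3.33 g cm⁻³.

3.33 g cm⁻³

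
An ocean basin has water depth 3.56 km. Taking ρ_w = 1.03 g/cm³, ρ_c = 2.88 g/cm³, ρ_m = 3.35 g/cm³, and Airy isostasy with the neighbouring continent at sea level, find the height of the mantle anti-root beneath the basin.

14 km

For local isostatic compensation: replacing crust with seawater at the top is compensated by replacing crust with mantle at the base: d (ρ_c − ρ_w) = a (ρ_m − ρ_c).
a = d (ρ_c − ρ_w)/(ρ_m − ρ_c) = 3.56 km × 1.85/0.47 = 14 km.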